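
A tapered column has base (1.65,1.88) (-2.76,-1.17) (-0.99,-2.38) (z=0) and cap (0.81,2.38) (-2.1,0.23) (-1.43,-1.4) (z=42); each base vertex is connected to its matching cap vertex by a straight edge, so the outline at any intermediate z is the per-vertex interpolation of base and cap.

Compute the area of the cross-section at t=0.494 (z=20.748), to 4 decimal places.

Cross-section at t=0.494: each vertex is (1-t)·p0[i] + t·p1[i].
  v1: (1-0.494)·(1.65,1.88) + 0.494·(0.81,2.38) = (1.2350,2.1270)
  v2: (1-0.494)·(-2.76,-1.17) + 0.494·(-2.1,0.23) = (-2.4340,-0.4784)
  v3: (1-0.494)·(-0.99,-2.38) + 0.494·(-1.43,-1.4) = (-1.2074,-1.8959)
Shoelace sum Σ(x_i·y_{i+1} − x_{i+1}·y_i):
  i=1: 1.2350·-0.4784 − -2.4340·2.1270 = +4.5862 (running +4.5862)
  i=2: -2.4340·-1.8959 − -1.2074·-0.4784 = +4.0369 (running +8.6231)
  i=3: -1.2074·2.1270 − 1.2350·-1.8959 = -0.2266 (running +8.3965)
Area = |Σ|/2 = |8.3965|/2 = 4.1983

Area at t=0.494: 4.1983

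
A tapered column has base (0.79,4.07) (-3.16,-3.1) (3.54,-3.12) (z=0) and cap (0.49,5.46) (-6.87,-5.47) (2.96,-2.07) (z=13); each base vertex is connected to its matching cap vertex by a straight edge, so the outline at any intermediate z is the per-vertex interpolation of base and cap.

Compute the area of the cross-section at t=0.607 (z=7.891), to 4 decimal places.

Area at t=0.607: 34.4563

Cross-section at t=0.607: each vertex is (1-t)·p0[i] + t·p1[i].
  v1: (1-0.607)·(0.79,4.07) + 0.607·(0.49,5.46) = (0.6079,4.9137)
  v2: (1-0.607)·(-3.16,-3.1) + 0.607·(-6.87,-5.47) = (-5.4120,-4.5386)
  v3: (1-0.607)·(3.54,-3.12) + 0.607·(2.96,-2.07) = (3.1879,-2.4827)
Shoelace sum Σ(x_i·y_{i+1} − x_{i+1}·y_i):
  i=1: 0.6079·-4.5386 − -5.4120·4.9137 = +23.8340 (running +23.8340)
  i=2: -5.4120·-2.4827 − 3.1879·-4.5386 = +27.9048 (running +51.7387)
  i=3: 3.1879·4.9137 − 0.6079·-2.4827 = +17.1739 (running +68.9126)
Area = |Σ|/2 = |68.9126|/2 = 34.4563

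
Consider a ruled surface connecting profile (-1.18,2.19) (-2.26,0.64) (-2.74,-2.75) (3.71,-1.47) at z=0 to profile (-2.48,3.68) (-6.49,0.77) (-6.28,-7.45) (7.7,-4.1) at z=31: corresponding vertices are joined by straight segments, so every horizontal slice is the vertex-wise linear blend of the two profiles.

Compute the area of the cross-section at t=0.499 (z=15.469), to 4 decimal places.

Area at t=0.499: 45.1012

Cross-section at t=0.499: each vertex is (1-t)·p0[i] + t·p1[i].
  v1: (1-0.499)·(-1.18,2.19) + 0.499·(-2.48,3.68) = (-1.8287,2.9335)
  v2: (1-0.499)·(-2.26,0.64) + 0.499·(-6.49,0.77) = (-4.3708,0.7049)
  v3: (1-0.499)·(-2.74,-2.75) + 0.499·(-6.28,-7.45) = (-4.5065,-5.0953)
  v4: (1-0.499)·(3.71,-1.47) + 0.499·(7.7,-4.1) = (5.7010,-2.7824)
Shoelace sum Σ(x_i·y_{i+1} − x_{i+1}·y_i):
  i=1: -1.8287·0.7049 − -4.3708·2.9335 = +11.5327 (running +11.5327)
  i=2: -4.3708·-5.0953 − -4.5065·0.7049 = +25.4469 (running +36.9796)
  i=3: -4.5065·-2.7824 − 5.7010·-5.0953 = +41.5870 (running +78.5665)
  i=4: 5.7010·2.9335 − -1.8287·-2.7824 = +11.6358 (running +90.2024)
Area = |Σ|/2 = |90.2024|/2 = 45.1012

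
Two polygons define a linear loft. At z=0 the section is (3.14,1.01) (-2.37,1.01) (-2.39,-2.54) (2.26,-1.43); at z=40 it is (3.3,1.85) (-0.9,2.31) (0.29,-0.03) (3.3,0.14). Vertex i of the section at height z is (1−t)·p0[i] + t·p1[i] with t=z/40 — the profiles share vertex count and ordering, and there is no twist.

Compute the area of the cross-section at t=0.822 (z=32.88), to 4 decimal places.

Cross-section at t=0.822: each vertex is (1-t)·p0[i] + t·p1[i].
  v1: (1-0.822)·(3.14,1.01) + 0.822·(3.3,1.85) = (3.2715,1.7005)
  v2: (1-0.822)·(-2.37,1.01) + 0.822·(-0.9,2.31) = (-1.1617,2.0786)
  v3: (1-0.822)·(-2.39,-2.54) + 0.822·(0.29,-0.03) = (-0.1870,-0.4768)
  v4: (1-0.822)·(2.26,-1.43) + 0.822·(3.3,0.14) = (3.1149,-0.1395)
Shoelace sum Σ(x_i·y_{i+1} − x_{i+1}·y_i):
  i=1: 3.2715·2.0786 − -1.1617·1.7005 = +8.7756 (running +8.7756)
  i=2: -1.1617·-0.4768 − -0.1870·2.0786 = +0.9426 (running +9.7182)
  i=3: -0.1870·-0.1395 − 3.1149·-0.4768 = +1.5112 (running +11.2294)
  i=4: 3.1149·1.7005 − 3.2715·-0.1395 = +5.7530 (running +16.9824)
Area = |Σ|/2 = |16.9824|/2 = 8.4912

Area at t=0.822: 8.4912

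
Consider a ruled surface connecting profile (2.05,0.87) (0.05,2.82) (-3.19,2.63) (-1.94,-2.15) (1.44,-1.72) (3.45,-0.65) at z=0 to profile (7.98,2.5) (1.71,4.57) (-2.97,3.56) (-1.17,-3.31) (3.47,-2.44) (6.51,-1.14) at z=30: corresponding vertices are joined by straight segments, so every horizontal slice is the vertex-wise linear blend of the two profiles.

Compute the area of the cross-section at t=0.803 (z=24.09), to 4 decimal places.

Cross-section at t=0.803: each vertex is (1-t)·p0[i] + t·p1[i].
  v1: (1-0.803)·(2.05,0.87) + 0.803·(7.98,2.5) = (6.8118,2.1789)
  v2: (1-0.803)·(0.05,2.82) + 0.803·(1.71,4.57) = (1.3830,4.2252)
  v3: (1-0.803)·(-3.19,2.63) + 0.803·(-2.97,3.56) = (-3.0133,3.3768)
  v4: (1-0.803)·(-1.94,-2.15) + 0.803·(-1.17,-3.31) = (-1.3217,-3.0815)
  v5: (1-0.803)·(1.44,-1.72) + 0.803·(3.47,-2.44) = (3.0701,-2.2982)
  v6: (1-0.803)·(3.45,-0.65) + 0.803·(6.51,-1.14) = (5.9072,-1.0435)
Shoelace sum Σ(x_i·y_{i+1} − x_{i+1}·y_i):
  i=1: 6.8118·4.2252 − 1.3830·2.1789 = +25.7682 (running +25.7682)
  i=2: 1.3830·3.3768 − -3.0133·4.2252 = +17.4021 (running +43.1703)
  i=3: -3.0133·-3.0815 − -1.3217·3.3768 = +13.7486 (running +56.9189)
  i=4: -1.3217·-2.2982 − 3.0701·-3.0815 = +12.4979 (running +69.4168)
  i=5: 3.0701·-1.0435 − 5.9072·-2.2982 = +10.3721 (running +79.7889)
  i=6: 5.9072·2.1789 − 6.8118·-1.0435 = +19.9790 (running +99.7679)
Area = |Σ|/2 = |99.7679|/2 = 49.8839

Area at t=0.803: 49.8839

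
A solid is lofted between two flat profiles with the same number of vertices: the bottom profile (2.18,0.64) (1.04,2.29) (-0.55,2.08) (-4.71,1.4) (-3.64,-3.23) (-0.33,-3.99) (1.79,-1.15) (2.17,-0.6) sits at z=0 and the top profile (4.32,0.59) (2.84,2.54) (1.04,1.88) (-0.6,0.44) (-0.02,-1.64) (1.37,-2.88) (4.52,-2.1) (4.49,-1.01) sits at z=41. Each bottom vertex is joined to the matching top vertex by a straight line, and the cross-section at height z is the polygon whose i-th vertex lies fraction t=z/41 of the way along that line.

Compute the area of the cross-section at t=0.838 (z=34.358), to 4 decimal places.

Cross-section at t=0.838: each vertex is (1-t)·p0[i] + t·p1[i].
  v1: (1-0.838)·(2.18,0.64) + 0.838·(4.32,0.59) = (3.9733,0.5981)
  v2: (1-0.838)·(1.04,2.29) + 0.838·(2.84,2.54) = (2.5484,2.4995)
  v3: (1-0.838)·(-0.55,2.08) + 0.838·(1.04,1.88) = (0.7824,1.9124)
  v4: (1-0.838)·(-4.71,1.4) + 0.838·(-0.6,0.44) = (-1.2658,0.5955)
  v5: (1-0.838)·(-3.64,-3.23) + 0.838·(-0.02,-1.64) = (-0.6064,-1.8976)
  v6: (1-0.838)·(-0.33,-3.99) + 0.838·(1.37,-2.88) = (1.0946,-3.0598)
  v7: (1-0.838)·(1.79,-1.15) + 0.838·(4.52,-2.1) = (4.0777,-1.9461)
  v8: (1-0.838)·(2.17,-0.6) + 0.838·(4.49,-1.01) = (4.1142,-0.9436)
Shoelace sum Σ(x_i·y_{i+1} − x_{i+1}·y_i):
  i=1: 3.9733·2.4995 − 2.5484·0.5981 = +8.4071 (running +8.4071)
  i=2: 2.5484·1.9124 − 0.7824·2.4995 = +2.9179 (running +11.3250)
  i=3: 0.7824·0.5955 − -1.2658·1.9124 = +2.8867 (running +14.2117)
  i=4: -1.2658·-1.8976 − -0.6064·0.5955 = +2.7631 (running +16.9749)
  i=5: -0.6064·-3.0598 − 1.0946·-1.8976 = +3.9327 (running +20.9075)
  i=6: 1.0946·-1.9461 − 4.0777·-3.0598 = +10.3469 (running +31.2545)
  i=7: 4.0777·-0.9436 − 4.1142·-1.9461 = +4.1589 (running +35.4134)
  i=8: 4.1142·0.5981 − 3.9733·-0.9436 = +6.2098 (running +41.6232)
Area = |Σ|/2 = |41.6232|/2 = 20.8116

Area at t=0.838: 20.8116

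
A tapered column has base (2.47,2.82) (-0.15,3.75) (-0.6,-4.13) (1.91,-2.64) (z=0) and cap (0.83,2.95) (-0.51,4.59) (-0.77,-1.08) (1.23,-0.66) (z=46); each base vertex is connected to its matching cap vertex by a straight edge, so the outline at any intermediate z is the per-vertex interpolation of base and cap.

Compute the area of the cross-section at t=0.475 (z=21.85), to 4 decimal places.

Cross-section at t=0.475: each vertex is (1-t)·p0[i] + t·p1[i].
  v1: (1-0.475)·(2.47,2.82) + 0.475·(0.83,2.95) = (1.6910,2.8818)
  v2: (1-0.475)·(-0.15,3.75) + 0.475·(-0.51,4.59) = (-0.3210,4.1490)
  v3: (1-0.475)·(-0.6,-4.13) + 0.475·(-0.77,-1.08) = (-0.6807,-2.6812)
  v4: (1-0.475)·(1.91,-2.64) + 0.475·(1.23,-0.66) = (1.5870,-1.6995)
Shoelace sum Σ(x_i·y_{i+1} − x_{i+1}·y_i):
  i=1: 1.6910·4.1490 − -0.3210·2.8818 = +7.9410 (running +7.9410)
  i=2: -0.3210·-2.6812 − -0.6807·4.1490 = +3.6851 (running +11.6261)
  i=3: -0.6807·-1.6995 − 1.5870·-2.6812 = +5.4121 (running +17.0382)
  i=4: 1.5870·2.8818 − 1.6910·-1.6995 = +7.4472 (running +24.4854)
Area = |Σ|/2 = |24.4854|/2 = 12.2427

Area at t=0.475: 12.2427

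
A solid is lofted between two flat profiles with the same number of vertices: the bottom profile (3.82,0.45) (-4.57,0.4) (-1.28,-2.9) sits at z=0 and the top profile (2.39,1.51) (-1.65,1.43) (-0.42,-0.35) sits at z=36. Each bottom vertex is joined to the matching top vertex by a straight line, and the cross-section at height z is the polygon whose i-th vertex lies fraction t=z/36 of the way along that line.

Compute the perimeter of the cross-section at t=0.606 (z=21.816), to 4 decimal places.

Cross-section at t=0.606: each vertex is (1-t)·p0[i] + t·p1[i].
  v1: (1-0.606)·(3.82,0.45) + 0.606·(2.39,1.51) = (2.9534,1.0924)
  v2: (1-0.606)·(-4.57,0.4) + 0.606·(-1.65,1.43) = (-2.8005,1.0242)
  v3: (1-0.606)·(-1.28,-2.9) + 0.606·(-0.42,-0.35) = (-0.7588,-1.3547)
Perimeter = Σ |v_{i+1} − v_i|:
  edge 1→2: √(-5.7539² + -0.0682²) = 5.7543 (running 5.7543)
  edge 2→3: √(2.0416² + -2.3789²) = 3.1349 (running 8.8892)
  edge 3→1: √(3.7123² + 2.4471²) = 4.4462 (running 13.3354)
Perimeter = 13.3354

Perimeter at t=0.606: 13.3354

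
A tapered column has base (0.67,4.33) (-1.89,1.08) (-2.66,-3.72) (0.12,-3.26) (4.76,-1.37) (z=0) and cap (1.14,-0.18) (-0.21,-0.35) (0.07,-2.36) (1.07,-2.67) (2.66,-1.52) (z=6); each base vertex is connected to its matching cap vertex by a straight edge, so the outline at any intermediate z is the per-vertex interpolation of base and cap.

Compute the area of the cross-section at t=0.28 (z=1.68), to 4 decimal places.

Cross-section at t=0.28: each vertex is (1-t)·p0[i] + t·p1[i].
  v1: (1-0.28)·(0.67,4.33) + 0.28·(1.14,-0.18) = (0.8016,3.0672)
  v2: (1-0.28)·(-1.89,1.08) + 0.28·(-0.21,-0.35) = (-1.4196,0.6796)
  v3: (1-0.28)·(-2.66,-3.72) + 0.28·(0.07,-2.36) = (-1.8956,-3.3392)
  v4: (1-0.28)·(0.12,-3.26) + 0.28·(1.07,-2.67) = (0.3860,-3.0948)
  v5: (1-0.28)·(4.76,-1.37) + 0.28·(2.66,-1.52) = (4.1720,-1.4120)
Shoelace sum Σ(x_i·y_{i+1} − x_{i+1}·y_i):
  i=1: 0.8016·0.6796 − -1.4196·3.0672 = +4.8990 (running +4.8990)
  i=2: -1.4196·-3.3392 − -1.8956·0.6796 = +6.0286 (running +10.9275)
  i=3: -1.8956·-3.0948 − 0.3860·-3.3392 = +7.1554 (running +18.0830)
  i=4: 0.3860·-1.4120 − 4.1720·-3.0948 = +12.3665 (running +30.4495)
  i=5: 4.1720·3.0672 − 0.8016·-1.4120 = +13.9282 (running +44.3777)
Area = |Σ|/2 = |44.3777|/2 = 22.1888

Area at t=0.28: 22.1888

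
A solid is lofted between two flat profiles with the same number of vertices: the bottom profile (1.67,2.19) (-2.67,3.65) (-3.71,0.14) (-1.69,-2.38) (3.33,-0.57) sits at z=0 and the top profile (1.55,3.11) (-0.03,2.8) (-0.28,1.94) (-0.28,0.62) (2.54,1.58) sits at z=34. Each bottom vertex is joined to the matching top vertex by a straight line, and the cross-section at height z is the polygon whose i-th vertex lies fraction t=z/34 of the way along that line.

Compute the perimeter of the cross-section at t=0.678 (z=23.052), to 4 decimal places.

Perimeter at t=0.678: 12.1047

Cross-section at t=0.678: each vertex is (1-t)·p0[i] + t·p1[i].
  v1: (1-0.678)·(1.67,2.19) + 0.678·(1.55,3.11) = (1.5886,2.8138)
  v2: (1-0.678)·(-2.67,3.65) + 0.678·(-0.03,2.8) = (-0.8801,3.0737)
  v3: (1-0.678)·(-3.71,0.14) + 0.678·(-0.28,1.94) = (-1.3845,1.3604)
  v4: (1-0.678)·(-1.69,-2.38) + 0.678·(-0.28,0.62) = (-0.7340,-0.3460)
  v5: (1-0.678)·(3.33,-0.57) + 0.678·(2.54,1.58) = (2.7944,0.8877)
Perimeter = Σ |v_{i+1} − v_i|:
  edge 1→2: √(-2.4687² + 0.2599²) = 2.4824 (running 2.4824)
  edge 2→3: √(-0.5044² + -1.7133²) = 1.7860 (running 4.2684)
  edge 3→4: √(0.6504² + -1.7064²) = 1.8262 (running 6.0945)
  edge 4→5: √(3.5284² + 1.2337²) = 3.7379 (running 9.8324)
  edge 5→1: √(-1.2057² + 1.9261²) = 2.2723 (running 12.1047)
Perimeter = 12.1047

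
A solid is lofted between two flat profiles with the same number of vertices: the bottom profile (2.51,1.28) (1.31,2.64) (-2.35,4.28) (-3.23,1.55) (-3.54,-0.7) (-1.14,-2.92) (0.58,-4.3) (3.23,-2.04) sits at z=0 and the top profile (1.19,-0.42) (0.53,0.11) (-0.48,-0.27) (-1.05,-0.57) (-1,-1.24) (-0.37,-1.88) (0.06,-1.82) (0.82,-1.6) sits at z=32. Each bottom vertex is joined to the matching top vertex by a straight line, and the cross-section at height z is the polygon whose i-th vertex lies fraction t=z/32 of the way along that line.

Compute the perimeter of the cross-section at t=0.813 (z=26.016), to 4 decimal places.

Cross-section at t=0.813: each vertex is (1-t)·p0[i] + t·p1[i].
  v1: (1-0.813)·(2.51,1.28) + 0.813·(1.19,-0.42) = (1.4368,-0.1021)
  v2: (1-0.813)·(1.31,2.64) + 0.813·(0.53,0.11) = (0.6759,0.5831)
  v3: (1-0.813)·(-2.35,4.28) + 0.813·(-0.48,-0.27) = (-0.8297,0.5809)
  v4: (1-0.813)·(-3.23,1.55) + 0.813·(-1.05,-0.57) = (-1.4577,-0.1736)
  v5: (1-0.813)·(-3.54,-0.7) + 0.813·(-1,-1.24) = (-1.4750,-1.1390)
  v6: (1-0.813)·(-1.14,-2.92) + 0.813·(-0.37,-1.88) = (-0.5140,-2.0745)
  v7: (1-0.813)·(0.58,-4.3) + 0.813·(0.06,-1.82) = (0.1572,-2.2838)
  v8: (1-0.813)·(3.23,-2.04) + 0.813·(0.82,-1.6) = (1.2707,-1.6823)
Perimeter = Σ |v_{i+1} − v_i|:
  edge 1→2: √(-0.7610² + 0.6852²) = 1.0240 (running 1.0240)
  edge 2→3: √(-1.5056² + -0.0023²) = 1.5056 (running 2.5296)
  edge 3→4: √(-0.6280² + -0.7544²) = 0.9816 (running 3.5111)
  edge 4→5: √(-0.0173² + -0.9655²) = 0.9656 (running 4.4768)
  edge 5→6: √(0.9610² + -0.9355²) = 1.3411 (running 5.8179)
  edge 6→7: √(0.6712² + -0.2093²) = 0.7031 (running 6.5210)
  edge 7→8: √(1.1134² + 0.6015²) = 1.2655 (running 7.7865)
  edge 8→1: √(0.1662² + 1.5802²) = 1.5889 (running 9.3754)
Perimeter = 9.3754

Perimeter at t=0.813: 9.3754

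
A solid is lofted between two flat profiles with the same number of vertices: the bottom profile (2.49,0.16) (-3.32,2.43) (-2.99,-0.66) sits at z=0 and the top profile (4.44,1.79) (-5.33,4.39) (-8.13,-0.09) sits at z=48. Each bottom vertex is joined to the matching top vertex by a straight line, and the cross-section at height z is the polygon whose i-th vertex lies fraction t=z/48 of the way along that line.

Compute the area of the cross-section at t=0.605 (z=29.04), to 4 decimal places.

Area at t=0.605: 18.0591

Cross-section at t=0.605: each vertex is (1-t)·p0[i] + t·p1[i].
  v1: (1-0.605)·(2.49,0.16) + 0.605·(4.44,1.79) = (3.6698,1.1462)
  v2: (1-0.605)·(-3.32,2.43) + 0.605·(-5.33,4.39) = (-4.5360,3.6158)
  v3: (1-0.605)·(-2.99,-0.66) + 0.605·(-8.13,-0.09) = (-6.0997,-0.3152)
Shoelace sum Σ(x_i·y_{i+1} − x_{i+1}·y_i):
  i=1: 3.6698·3.6158 − -4.5360·1.1462 = +18.4681 (running +18.4681)
  i=2: -4.5360·-0.3152 − -6.0997·3.6158 = +23.4848 (running +41.9529)
  i=3: -6.0997·1.1462 − 3.6698·-0.3152 = -5.8346 (running +36.1183)
Area = |Σ|/2 = |36.1183|/2 = 18.0591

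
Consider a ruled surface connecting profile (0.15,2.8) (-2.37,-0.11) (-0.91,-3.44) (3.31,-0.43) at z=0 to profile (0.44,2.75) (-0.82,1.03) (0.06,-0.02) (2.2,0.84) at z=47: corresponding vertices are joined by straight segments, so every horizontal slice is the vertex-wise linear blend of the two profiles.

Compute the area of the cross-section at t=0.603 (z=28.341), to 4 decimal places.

Area at t=0.603: 8.5313

Cross-section at t=0.603: each vertex is (1-t)·p0[i] + t·p1[i].
  v1: (1-0.603)·(0.15,2.8) + 0.603·(0.44,2.75) = (0.3249,2.7698)
  v2: (1-0.603)·(-2.37,-0.11) + 0.603·(-0.82,1.03) = (-1.4354,0.5774)
  v3: (1-0.603)·(-0.91,-3.44) + 0.603·(0.06,-0.02) = (-0.3251,-1.3777)
  v4: (1-0.603)·(3.31,-0.43) + 0.603·(2.2,0.84) = (2.6407,0.3358)
Shoelace sum Σ(x_i·y_{i+1} − x_{i+1}·y_i):
  i=1: 0.3249·0.5774 − -1.4354·2.7698 = +4.1633 (running +4.1633)
  i=2: -1.4354·-1.3777 − -0.3251·0.5774 = +2.1653 (running +6.3285)
  i=3: -0.3251·0.3358 − 2.6407·-1.3777 = +3.5290 (running +9.8575)
  i=4: 2.6407·2.7698 − 0.3249·0.3358 = +7.2052 (running +17.0627)
Area = |Σ|/2 = |17.0627|/2 = 8.5313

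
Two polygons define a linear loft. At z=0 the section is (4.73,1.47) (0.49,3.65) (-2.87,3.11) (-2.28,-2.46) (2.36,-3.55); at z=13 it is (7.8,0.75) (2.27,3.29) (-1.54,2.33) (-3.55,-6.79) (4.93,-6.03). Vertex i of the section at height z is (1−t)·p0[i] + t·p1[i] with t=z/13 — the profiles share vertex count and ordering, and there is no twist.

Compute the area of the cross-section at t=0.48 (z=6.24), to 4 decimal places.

Cross-section at t=0.48: each vertex is (1-t)·p0[i] + t·p1[i].
  v1: (1-0.48)·(4.73,1.47) + 0.48·(7.8,0.75) = (6.2036,1.1244)
  v2: (1-0.48)·(0.49,3.65) + 0.48·(2.27,3.29) = (1.3444,3.4772)
  v3: (1-0.48)·(-2.87,3.11) + 0.48·(-1.54,2.33) = (-2.2316,2.7356)
  v4: (1-0.48)·(-2.28,-2.46) + 0.48·(-3.55,-6.79) = (-2.8896,-4.5384)
  v5: (1-0.48)·(2.36,-3.55) + 0.48·(4.93,-6.03) = (3.5936,-4.7404)
Shoelace sum Σ(x_i·y_{i+1} − x_{i+1}·y_i):
  i=1: 6.2036·3.4772 − 1.3444·1.1244 = +20.0595 (running +20.0595)
  i=2: 1.3444·2.7356 − -2.2316·3.4772 = +11.4375 (running +31.4970)
  i=3: -2.2316·-4.5384 − -2.8896·2.7356 = +18.0327 (running +49.5297)
  i=4: -2.8896·-4.7404 − 3.5936·-4.5384 = +30.0071 (running +79.5367)
  i=5: 3.5936·1.1244 − 6.2036·-4.7404 = +33.4482 (running +112.9849)
Area = |Σ|/2 = |112.9849|/2 = 56.4925

Area at t=0.48: 56.4925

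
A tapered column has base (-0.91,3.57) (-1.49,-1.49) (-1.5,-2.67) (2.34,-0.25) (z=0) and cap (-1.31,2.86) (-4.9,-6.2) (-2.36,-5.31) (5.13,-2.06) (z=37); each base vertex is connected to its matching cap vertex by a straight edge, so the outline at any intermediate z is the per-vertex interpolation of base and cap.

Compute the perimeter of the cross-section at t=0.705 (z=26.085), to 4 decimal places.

Perimeter at t=0.705: 24.3886

Cross-section at t=0.705: each vertex is (1-t)·p0[i] + t·p1[i].
  v1: (1-0.705)·(-0.91,3.57) + 0.705·(-1.31,2.86) = (-1.1920,3.0694)
  v2: (1-0.705)·(-1.49,-1.49) + 0.705·(-4.9,-6.2) = (-3.8941,-4.8105)
  v3: (1-0.705)·(-1.5,-2.67) + 0.705·(-2.36,-5.31) = (-2.1063,-4.5312)
  v4: (1-0.705)·(2.34,-0.25) + 0.705·(5.13,-2.06) = (4.3069,-1.5260)
Perimeter = Σ |v_{i+1} − v_i|:
  edge 1→2: √(-2.7020² + -7.8800²) = 8.3304 (running 8.3304)
  edge 2→3: √(1.7878² + 0.2793²) = 1.8094 (running 10.1398)
  edge 3→4: √(6.4132² + 3.0051²) = 7.0824 (running 17.2223)
  edge 4→1: √(-5.4989² + 4.5955²) = 7.1664 (running 24.3886)
Perimeter = 24.3886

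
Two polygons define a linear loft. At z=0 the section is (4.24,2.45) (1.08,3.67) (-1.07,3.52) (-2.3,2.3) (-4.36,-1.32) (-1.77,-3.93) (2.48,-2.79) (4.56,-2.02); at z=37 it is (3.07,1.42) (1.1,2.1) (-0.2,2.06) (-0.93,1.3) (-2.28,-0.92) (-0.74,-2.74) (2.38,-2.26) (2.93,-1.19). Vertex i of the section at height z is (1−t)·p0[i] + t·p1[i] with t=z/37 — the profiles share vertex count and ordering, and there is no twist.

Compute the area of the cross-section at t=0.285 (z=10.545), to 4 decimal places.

Cross-section at t=0.285: each vertex is (1-t)·p0[i] + t·p1[i].
  v1: (1-0.285)·(4.24,2.45) + 0.285·(3.07,1.42) = (3.9066,2.1565)
  v2: (1-0.285)·(1.08,3.67) + 0.285·(1.1,2.1) = (1.0857,3.2226)
  v3: (1-0.285)·(-1.07,3.52) + 0.285·(-0.2,2.06) = (-0.8221,3.1039)
  v4: (1-0.285)·(-2.3,2.3) + 0.285·(-0.93,1.3) = (-1.9096,2.0150)
  v5: (1-0.285)·(-4.36,-1.32) + 0.285·(-2.28,-0.92) = (-3.7672,-1.2060)
  v6: (1-0.285)·(-1.77,-3.93) + 0.285·(-0.74,-2.74) = (-1.4765,-3.5909)
  v7: (1-0.285)·(2.48,-2.79) + 0.285·(2.38,-2.26) = (2.4515,-2.6390)
  v8: (1-0.285)·(4.56,-2.02) + 0.285·(2.93,-1.19) = (4.0955,-1.7835)
Shoelace sum Σ(x_i·y_{i+1} − x_{i+1}·y_i):
  i=1: 3.9066·3.2226 − 1.0857·2.1565 = +10.2478 (running +10.2478)
  i=2: 1.0857·3.1039 − -0.8221·3.2226 = +6.0190 (running +16.2668)
  i=3: -0.8221·2.0150 − -1.9096·3.1039 = +4.2706 (running +20.5374)
  i=4: -1.9096·-1.2060 − -3.7672·2.0150 = +9.8938 (running +30.4312)
  i=5: -3.7672·-3.5909 − -1.4765·-1.2060 = +11.7469 (running +42.1781)
  i=6: -1.4765·-2.6390 − 2.4515·-3.5909 = +12.6992 (running +54.8773)
  i=7: 2.4515·-1.7835 − 4.0955·-2.6390 = +6.4356 (running +61.3129)
  i=8: 4.0955·2.1565 − 3.9066·-1.7835 = +15.7988 (running +77.1117)
Area = |Σ|/2 = |77.1117|/2 = 38.5558

Area at t=0.285: 38.5558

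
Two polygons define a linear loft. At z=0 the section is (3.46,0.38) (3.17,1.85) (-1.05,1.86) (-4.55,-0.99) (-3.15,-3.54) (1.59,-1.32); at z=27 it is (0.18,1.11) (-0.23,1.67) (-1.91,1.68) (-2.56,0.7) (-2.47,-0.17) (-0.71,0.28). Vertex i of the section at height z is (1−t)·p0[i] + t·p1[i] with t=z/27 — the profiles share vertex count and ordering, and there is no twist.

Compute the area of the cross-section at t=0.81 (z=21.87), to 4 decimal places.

Cross-section at t=0.81: each vertex is (1-t)·p0[i] + t·p1[i].
  v1: (1-0.81)·(3.46,0.38) + 0.81·(0.18,1.11) = (0.8032,0.9713)
  v2: (1-0.81)·(3.17,1.85) + 0.81·(-0.23,1.67) = (0.4160,1.7042)
  v3: (1-0.81)·(-1.05,1.86) + 0.81·(-1.91,1.68) = (-1.7466,1.7142)
  v4: (1-0.81)·(-4.55,-0.99) + 0.81·(-2.56,0.7) = (-2.9381,0.3789)
  v5: (1-0.81)·(-3.15,-3.54) + 0.81·(-2.47,-0.17) = (-2.5992,-0.8103)
  v6: (1-0.81)·(1.59,-1.32) + 0.81·(-0.71,0.28) = (-0.2730,-0.0240)
Shoelace sum Σ(x_i·y_{i+1} − x_{i+1}·y_i):
  i=1: 0.8032·1.7042 − 0.4160·0.9713 = +0.9648 (running +0.9648)
  i=2: 0.4160·1.7142 − -1.7466·1.7042 = +3.6897 (running +4.6544)
  i=3: -1.7466·0.3789 − -2.9381·1.7142 = +4.3747 (running +9.0291)
  i=4: -2.9381·-0.8103 − -2.5992·0.3789 = +3.3656 (running +12.3947)
  i=5: -2.5992·-0.0240 − -0.2730·-0.8103 = -0.1588 (running +12.2359)
  i=6: -0.2730·0.9713 − 0.8032·-0.0240 = -0.2459 (running +11.9900)
Area = |Σ|/2 = |11.9900|/2 = 5.9950

Area at t=0.81: 5.9950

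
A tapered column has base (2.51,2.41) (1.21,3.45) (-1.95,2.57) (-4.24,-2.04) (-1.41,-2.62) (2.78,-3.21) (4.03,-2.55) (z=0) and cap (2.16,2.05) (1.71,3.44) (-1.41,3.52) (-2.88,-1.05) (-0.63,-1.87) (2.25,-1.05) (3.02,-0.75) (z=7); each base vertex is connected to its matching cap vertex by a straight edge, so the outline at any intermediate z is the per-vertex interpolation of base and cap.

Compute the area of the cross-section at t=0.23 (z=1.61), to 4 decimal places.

Cross-section at t=0.23: each vertex is (1-t)·p0[i] + t·p1[i].
  v1: (1-0.23)·(2.51,2.41) + 0.23·(2.16,2.05) = (2.4295,2.3272)
  v2: (1-0.23)·(1.21,3.45) + 0.23·(1.71,3.44) = (1.3250,3.4477)
  v3: (1-0.23)·(-1.95,2.57) + 0.23·(-1.41,3.52) = (-1.8258,2.7885)
  v4: (1-0.23)·(-4.24,-2.04) + 0.23·(-2.88,-1.05) = (-3.9272,-1.8123)
  v5: (1-0.23)·(-1.41,-2.62) + 0.23·(-0.63,-1.87) = (-1.2306,-2.4475)
  v6: (1-0.23)·(2.78,-3.21) + 0.23·(2.25,-1.05) = (2.6581,-2.7132)
  v7: (1-0.23)·(4.03,-2.55) + 0.23·(3.02,-0.75) = (3.7977,-2.1360)
Shoelace sum Σ(x_i·y_{i+1} − x_{i+1}·y_i):
  i=1: 2.4295·3.4477 − 1.3250·2.3272 = +5.2926 (running +5.2926)
  i=2: 1.3250·2.7885 − -1.8258·3.4477 = +9.9896 (running +15.2822)
  i=3: -1.8258·-1.8123 − -3.9272·2.7885 = +14.2599 (running +29.5421)
  i=4: -3.9272·-2.4475 − -1.2306·-1.8123 = +7.3816 (running +36.9237)
  i=5: -1.2306·-2.7132 − 2.6581·-2.4475 = +9.8446 (running +46.7683)
  i=6: 2.6581·-2.1360 − 3.7977·-2.7132 = +4.6262 (running +51.3945)
  i=7: 3.7977·2.3272 − 2.4295·-2.1360 = +14.0274 (running +65.4219)
Area = |Σ|/2 = |65.4219|/2 = 32.7110

Area at t=0.23: 32.7110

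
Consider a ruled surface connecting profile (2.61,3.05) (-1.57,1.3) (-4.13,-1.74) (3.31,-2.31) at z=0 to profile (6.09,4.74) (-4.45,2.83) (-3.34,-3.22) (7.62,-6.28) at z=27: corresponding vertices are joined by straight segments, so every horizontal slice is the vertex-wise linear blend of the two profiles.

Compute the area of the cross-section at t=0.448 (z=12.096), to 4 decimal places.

Cross-section at t=0.448: each vertex is (1-t)·p0[i] + t·p1[i].
  v1: (1-0.448)·(2.61,3.05) + 0.448·(6.09,4.74) = (4.1690,3.8071)
  v2: (1-0.448)·(-1.57,1.3) + 0.448·(-4.45,2.83) = (-2.8602,1.9854)
  v3: (1-0.448)·(-4.13,-1.74) + 0.448·(-3.34,-3.22) = (-3.7761,-2.4030)
  v4: (1-0.448)·(3.31,-2.31) + 0.448·(7.62,-6.28) = (5.2409,-4.0886)
Shoelace sum Σ(x_i·y_{i+1} − x_{i+1}·y_i):
  i=1: 4.1690·1.9854 − -2.8602·3.8071 = +19.1667 (running +19.1667)
  i=2: -2.8602·-2.4030 − -3.7761·1.9854 = +14.3705 (running +33.5371)
  i=3: -3.7761·-4.0886 − 5.2409·-2.4030 = +28.0328 (running +61.5699)
  i=4: 5.2409·3.8071 − 4.1690·-4.0886 = +36.9980 (running +98.5679)
Area = |Σ|/2 = |98.5679|/2 = 49.2840

Area at t=0.448: 49.2840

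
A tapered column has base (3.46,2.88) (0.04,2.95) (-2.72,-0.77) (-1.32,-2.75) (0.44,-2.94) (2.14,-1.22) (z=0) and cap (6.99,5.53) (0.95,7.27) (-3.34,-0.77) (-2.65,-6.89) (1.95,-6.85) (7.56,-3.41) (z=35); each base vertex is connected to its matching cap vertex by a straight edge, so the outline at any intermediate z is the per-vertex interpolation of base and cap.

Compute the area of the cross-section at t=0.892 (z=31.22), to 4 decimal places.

Area at t=0.892: 102.7979

Cross-section at t=0.892: each vertex is (1-t)·p0[i] + t·p1[i].
  v1: (1-0.892)·(3.46,2.88) + 0.892·(6.99,5.53) = (6.6088,5.2438)
  v2: (1-0.892)·(0.04,2.95) + 0.892·(0.95,7.27) = (0.8517,6.8034)
  v3: (1-0.892)·(-2.72,-0.77) + 0.892·(-3.34,-0.77) = (-3.2730,-0.7700)
  v4: (1-0.892)·(-1.32,-2.75) + 0.892·(-2.65,-6.89) = (-2.5064,-6.4429)
  v5: (1-0.892)·(0.44,-2.94) + 0.892·(1.95,-6.85) = (1.7869,-6.4277)
  v6: (1-0.892)·(2.14,-1.22) + 0.892·(7.56,-3.41) = (6.9746,-3.1735)
Shoelace sum Σ(x_i·y_{i+1} − x_{i+1}·y_i):
  i=1: 6.6088·6.8034 − 0.8517·5.2438 = +40.4961 (running +40.4961)
  i=2: 0.8517·-0.7700 − -3.2730·6.8034 = +21.6121 (running +62.1082)
  i=3: -3.2730·-6.4429 − -2.5064·-0.7700 = +19.1579 (running +81.2661)
  i=4: -2.5064·-6.4277 − 1.7869·-6.4429 = +27.6231 (running +108.8892)
  i=5: 1.7869·-3.1735 − 6.9746·-6.4277 = +39.1603 (running +148.0494)
  i=6: 6.9746·5.2438 − 6.6088·-3.1735 = +57.5464 (running +205.5958)
Area = |Σ|/2 = |205.5958|/2 = 102.7979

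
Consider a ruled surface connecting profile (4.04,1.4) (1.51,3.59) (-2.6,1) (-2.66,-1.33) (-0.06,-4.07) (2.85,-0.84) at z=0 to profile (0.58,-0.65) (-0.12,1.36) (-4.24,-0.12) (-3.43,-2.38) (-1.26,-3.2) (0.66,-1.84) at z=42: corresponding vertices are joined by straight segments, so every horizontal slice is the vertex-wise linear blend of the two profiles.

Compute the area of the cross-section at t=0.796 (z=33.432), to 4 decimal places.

Cross-section at t=0.796: each vertex is (1-t)·p0[i] + t·p1[i].
  v1: (1-0.796)·(4.04,1.4) + 0.796·(0.58,-0.65) = (1.2858,-0.2318)
  v2: (1-0.796)·(1.51,3.59) + 0.796·(-0.12,1.36) = (0.2125,1.8149)
  v3: (1-0.796)·(-2.6,1) + 0.796·(-4.24,-0.12) = (-3.9054,0.1085)
  v4: (1-0.796)·(-2.66,-1.33) + 0.796·(-3.43,-2.38) = (-3.2729,-2.1658)
  v5: (1-0.796)·(-0.06,-4.07) + 0.796·(-1.26,-3.2) = (-1.0152,-3.3775)
  v6: (1-0.796)·(2.85,-0.84) + 0.796·(0.66,-1.84) = (1.1068,-1.6360)
Shoelace sum Σ(x_i·y_{i+1} − x_{i+1}·y_i):
  i=1: 1.2858·1.8149 − 0.2125·-0.2318 = +2.3830 (running +2.3830)
  i=2: 0.2125·0.1085 − -3.9054·1.8149 = +7.1111 (running +9.4941)
  i=3: -3.9054·-2.1658 − -3.2729·0.1085 = +8.8134 (running +18.3075)
  i=4: -3.2729·-3.3775 − -1.0152·-2.1658 = +8.8555 (running +27.1630)
  i=5: -1.0152·-1.6360 − 1.1068·-3.3775 = +5.3989 (running +32.5620)
  i=6: 1.1068·-0.2318 − 1.2858·-1.6360 = +1.8471 (running +34.4090)
Area = |Σ|/2 = |34.4090|/2 = 17.2045

Area at t=0.796: 17.2045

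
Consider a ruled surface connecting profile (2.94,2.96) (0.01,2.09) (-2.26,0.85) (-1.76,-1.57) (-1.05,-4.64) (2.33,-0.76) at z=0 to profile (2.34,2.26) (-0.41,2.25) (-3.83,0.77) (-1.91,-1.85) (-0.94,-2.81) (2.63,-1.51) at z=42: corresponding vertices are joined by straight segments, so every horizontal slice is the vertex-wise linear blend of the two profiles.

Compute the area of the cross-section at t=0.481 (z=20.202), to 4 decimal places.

Area at t=0.481: 22.1626

Cross-section at t=0.481: each vertex is (1-t)·p0[i] + t·p1[i].
  v1: (1-0.481)·(2.94,2.96) + 0.481·(2.34,2.26) = (2.6514,2.6233)
  v2: (1-0.481)·(0.01,2.09) + 0.481·(-0.41,2.25) = (-0.1920,2.1670)
  v3: (1-0.481)·(-2.26,0.85) + 0.481·(-3.83,0.77) = (-3.0152,0.8115)
  v4: (1-0.481)·(-1.76,-1.57) + 0.481·(-1.91,-1.85) = (-1.8321,-1.7047)
  v5: (1-0.481)·(-1.05,-4.64) + 0.481·(-0.94,-2.81) = (-0.9971,-3.7598)
  v6: (1-0.481)·(2.33,-0.76) + 0.481·(2.63,-1.51) = (2.4743,-1.1208)
Shoelace sum Σ(x_i·y_{i+1} − x_{i+1}·y_i):
  i=1: 2.6514·2.1670 − -0.1920·2.6233 = +6.2492 (running +6.2492)
  i=2: -0.1920·0.8115 − -3.0152·2.1670 = +6.3779 (running +12.6271)
  i=3: -3.0152·-1.7047 − -1.8321·0.8115 = +6.6267 (running +19.2539)
  i=4: -1.8321·-3.7598 − -0.9971·-1.7047 = +5.1887 (running +24.4426)
  i=5: -0.9971·-1.1208 − 2.4743·-3.7598 = +10.4203 (running +34.8629)
  i=6: 2.4743·2.6233 − 2.6514·-1.1208 = +9.4624 (running +44.3253)
Area = |Σ|/2 = |44.3253|/2 = 22.1626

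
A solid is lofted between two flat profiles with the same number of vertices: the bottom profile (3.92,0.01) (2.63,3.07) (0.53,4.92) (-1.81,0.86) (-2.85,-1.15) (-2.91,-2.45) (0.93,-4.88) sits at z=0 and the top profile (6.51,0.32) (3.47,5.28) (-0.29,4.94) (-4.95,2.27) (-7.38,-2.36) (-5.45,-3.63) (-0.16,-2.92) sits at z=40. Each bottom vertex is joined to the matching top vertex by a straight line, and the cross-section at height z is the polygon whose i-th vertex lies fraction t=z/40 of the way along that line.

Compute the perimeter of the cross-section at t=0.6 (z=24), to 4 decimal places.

Cross-section at t=0.6: each vertex is (1-t)·p0[i] + t·p1[i].
  v1: (1-0.6)·(3.92,0.01) + 0.6·(6.51,0.32) = (5.4740,0.1960)
  v2: (1-0.6)·(2.63,3.07) + 0.6·(3.47,5.28) = (3.1340,4.3960)
  v3: (1-0.6)·(0.53,4.92) + 0.6·(-0.29,4.94) = (0.0380,4.9320)
  v4: (1-0.6)·(-1.81,0.86) + 0.6·(-4.95,2.27) = (-3.6940,1.7060)
  v5: (1-0.6)·(-2.85,-1.15) + 0.6·(-7.38,-2.36) = (-5.5680,-1.8760)
  v6: (1-0.6)·(-2.91,-2.45) + 0.6·(-5.45,-3.63) = (-4.4340,-3.1580)
  v7: (1-0.6)·(0.93,-4.88) + 0.6·(-0.16,-2.92) = (0.2760,-3.7040)
Perimeter = Σ |v_{i+1} − v_i|:
  edge 1→2: √(-2.3400² + 4.2000²) = 4.8079 (running 4.8079)
  edge 2→3: √(-3.0960² + 0.5360²) = 3.1421 (running 7.9499)
  edge 3→4: √(-3.7320² + -3.2260²) = 4.9330 (running 12.8830)
  edge 4→5: √(-1.8740² + -3.5820²) = 4.0426 (running 16.9256)
  edge 5→6: √(1.1340² + -1.2820²) = 1.7116 (running 18.6371)
  edge 6→7: √(4.7100² + -0.5460²) = 4.7415 (running 23.3787)
  edge 7→1: √(5.1980² + 3.9000²) = 6.4984 (running 29.8771)
Perimeter = 29.8771

Perimeter at t=0.6: 29.8771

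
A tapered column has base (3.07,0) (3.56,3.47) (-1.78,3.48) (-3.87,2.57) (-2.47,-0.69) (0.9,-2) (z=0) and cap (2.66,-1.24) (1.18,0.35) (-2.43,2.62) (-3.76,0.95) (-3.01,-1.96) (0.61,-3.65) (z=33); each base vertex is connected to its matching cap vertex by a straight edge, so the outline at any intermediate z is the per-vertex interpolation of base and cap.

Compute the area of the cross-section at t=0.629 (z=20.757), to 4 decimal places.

Cross-section at t=0.629: each vertex is (1-t)·p0[i] + t·p1[i].
  v1: (1-0.629)·(3.07,0) + 0.629·(2.66,-1.24) = (2.8121,-0.7800)
  v2: (1-0.629)·(3.56,3.47) + 0.629·(1.18,0.35) = (2.0630,1.5075)
  v3: (1-0.629)·(-1.78,3.48) + 0.629·(-2.43,2.62) = (-2.1889,2.9391)
  v4: (1-0.629)·(-3.87,2.57) + 0.629·(-3.76,0.95) = (-3.8008,1.5510)
  v5: (1-0.629)·(-2.47,-0.69) + 0.629·(-3.01,-1.96) = (-2.8097,-1.4888)
  v6: (1-0.629)·(0.9,-2) + 0.629·(0.61,-3.65) = (0.7176,-3.0379)
Shoelace sum Σ(x_i·y_{i+1} − x_{i+1}·y_i):
  i=1: 2.8121·1.5075 − 2.0630·-0.7800 = +5.8484 (running +5.8484)
  i=2: 2.0630·2.9391 − -2.1889·1.5075 = +9.3630 (running +15.2113)
  i=3: -2.1889·1.5510 − -3.8008·2.9391 = +7.7759 (running +22.9872)
  i=4: -3.8008·-1.4888 − -2.8097·1.5510 = +10.0166 (running +33.0038)
  i=5: -2.8097·-3.0379 − 0.7176·-1.4888 = +9.6037 (running +42.6075)
  i=6: 0.7176·-0.7800 − 2.8121·-3.0379 = +7.9831 (running +50.5905)
Area = |Σ|/2 = |50.5905|/2 = 25.2953

Area at t=0.629: 25.2953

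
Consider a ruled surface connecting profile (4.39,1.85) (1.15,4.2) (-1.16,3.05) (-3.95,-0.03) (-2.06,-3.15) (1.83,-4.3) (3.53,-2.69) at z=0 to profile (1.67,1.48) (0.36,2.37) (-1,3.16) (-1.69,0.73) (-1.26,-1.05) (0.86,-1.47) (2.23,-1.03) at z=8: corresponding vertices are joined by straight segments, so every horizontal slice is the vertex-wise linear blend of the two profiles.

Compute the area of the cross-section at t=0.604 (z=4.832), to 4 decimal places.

Area at t=0.604: 23.2361

Cross-section at t=0.604: each vertex is (1-t)·p0[i] + t·p1[i].
  v1: (1-0.604)·(4.39,1.85) + 0.604·(1.67,1.48) = (2.7471,1.6265)
  v2: (1-0.604)·(1.15,4.2) + 0.604·(0.36,2.37) = (0.6728,3.0947)
  v3: (1-0.604)·(-1.16,3.05) + 0.604·(-1,3.16) = (-1.0634,3.1164)
  v4: (1-0.604)·(-3.95,-0.03) + 0.604·(-1.69,0.73) = (-2.5850,0.4290)
  v5: (1-0.604)·(-2.06,-3.15) + 0.604·(-1.26,-1.05) = (-1.5768,-1.8816)
  v6: (1-0.604)·(1.83,-4.3) + 0.604·(0.86,-1.47) = (1.2441,-2.5907)
  v7: (1-0.604)·(3.53,-2.69) + 0.604·(2.23,-1.03) = (2.7448,-1.6874)
Shoelace sum Σ(x_i·y_{i+1} − x_{i+1}·y_i):
  i=1: 2.7471·3.0947 − 0.6728·1.6265 = +7.4071 (running +7.4071)
  i=2: 0.6728·3.1164 − -1.0634·3.0947 = +5.3876 (running +12.7947)
  i=3: -1.0634·0.4290 − -2.5850·3.1164 = +7.5996 (running +20.3943)
  i=4: -2.5850·-1.8816 − -1.5768·0.4290 = +5.5404 (running +25.9347)
  i=5: -1.5768·-2.5907 − 1.2441·-1.8816 = +6.4259 (running +32.3606)
  i=6: 1.2441·-1.6874 − 2.7448·-2.5907 = +5.0116 (running +37.3723)
  i=7: 2.7448·1.6265 − 2.7471·-1.6874 = +9.0999 (running +46.4721)
Area = |Σ|/2 = |46.4721|/2 = 23.2361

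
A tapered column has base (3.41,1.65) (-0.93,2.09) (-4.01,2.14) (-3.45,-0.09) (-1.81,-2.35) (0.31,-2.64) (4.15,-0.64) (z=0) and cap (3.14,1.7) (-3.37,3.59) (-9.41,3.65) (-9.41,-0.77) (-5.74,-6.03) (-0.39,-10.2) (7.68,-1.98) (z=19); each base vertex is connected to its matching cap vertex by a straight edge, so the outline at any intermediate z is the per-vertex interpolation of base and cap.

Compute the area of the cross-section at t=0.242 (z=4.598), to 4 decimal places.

Cross-section at t=0.242: each vertex is (1-t)·p0[i] + t·p1[i].
  v1: (1-0.242)·(3.41,1.65) + 0.242·(3.14,1.7) = (3.3447,1.6621)
  v2: (1-0.242)·(-0.93,2.09) + 0.242·(-3.37,3.59) = (-1.5205,2.4530)
  v3: (1-0.242)·(-4.01,2.14) + 0.242·(-9.41,3.65) = (-5.3168,2.5054)
  v4: (1-0.242)·(-3.45,-0.09) + 0.242·(-9.41,-0.77) = (-4.8923,-0.2546)
  v5: (1-0.242)·(-1.81,-2.35) + 0.242·(-5.74,-6.03) = (-2.7611,-3.2406)
  v6: (1-0.242)·(0.31,-2.64) + 0.242·(-0.39,-10.2) = (0.1406,-4.4695)
  v7: (1-0.242)·(4.15,-0.64) + 0.242·(7.68,-1.98) = (5.0043,-0.9643)
Shoelace sum Σ(x_i·y_{i+1} − x_{i+1}·y_i):
  i=1: 3.3447·2.4530 − -1.5205·1.6621 = +10.7316 (running +10.7316)
  i=2: -1.5205·2.5054 − -5.3168·2.4530 = +9.2327 (running +19.9643)
  i=3: -5.3168·-0.2546 − -4.8923·2.5054 = +13.6108 (running +33.5751)
  i=4: -4.8923·-3.2406 − -2.7611·-0.2546 = +15.1510 (running +48.7261)
  i=5: -2.7611·-4.4695 − 0.1406·-3.2406 = +12.7962 (running +61.5223)
  i=6: 0.1406·-0.9643 − 5.0043·-4.4695 = +22.2311 (running +83.7534)
  i=7: 5.0043·1.6621 − 3.3447·-0.9643 = +11.5428 (running +95.2961)
Area = |Σ|/2 = |95.2961|/2 = 47.6481

Area at t=0.242: 47.6481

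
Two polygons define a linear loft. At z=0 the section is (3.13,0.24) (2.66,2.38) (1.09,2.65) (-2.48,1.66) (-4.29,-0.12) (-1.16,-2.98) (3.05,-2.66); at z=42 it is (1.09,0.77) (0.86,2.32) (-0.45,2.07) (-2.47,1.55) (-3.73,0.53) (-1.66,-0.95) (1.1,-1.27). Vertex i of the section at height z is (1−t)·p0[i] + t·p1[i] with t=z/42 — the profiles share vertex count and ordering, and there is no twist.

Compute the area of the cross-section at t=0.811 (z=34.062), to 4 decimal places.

Area at t=0.811: 14.5680

Cross-section at t=0.811: each vertex is (1-t)·p0[i] + t·p1[i].
  v1: (1-0.811)·(3.13,0.24) + 0.811·(1.09,0.77) = (1.4756,0.6698)
  v2: (1-0.811)·(2.66,2.38) + 0.811·(0.86,2.32) = (1.2002,2.3313)
  v3: (1-0.811)·(1.09,2.65) + 0.811·(-0.45,2.07) = (-0.1589,2.1796)
  v4: (1-0.811)·(-2.48,1.66) + 0.811·(-2.47,1.55) = (-2.4719,1.5708)
  v5: (1-0.811)·(-4.29,-0.12) + 0.811·(-3.73,0.53) = (-3.8358,0.4072)
  v6: (1-0.811)·(-1.16,-2.98) + 0.811·(-1.66,-0.95) = (-1.5655,-1.3337)
  v7: (1-0.811)·(3.05,-2.66) + 0.811·(1.1,-1.27) = (1.4686,-1.5327)
Shoelace sum Σ(x_i·y_{i+1} − x_{i+1}·y_i):
  i=1: 1.4756·2.3313 − 1.2002·0.6698 = +2.6361 (running +2.6361)
  i=2: 1.2002·2.1796 − -0.1589·2.3313 = +2.9865 (running +5.6226)
  i=3: -0.1589·1.5708 − -2.4719·2.1796 = +5.1381 (running +10.7607)
  i=4: -2.4719·0.4072 − -3.8358·1.5708 = +5.0189 (running +15.7796)
  i=5: -3.8358·-1.3337 − -1.5655·0.4072 = +5.7531 (running +21.5328)
  i=6: -1.5655·-1.5327 − 1.4686·-1.3337 = +4.3580 (running +25.8908)
  i=7: 1.4686·0.6698 − 1.4756·-1.5327 = +3.2453 (running +29.1361)
Area = |Σ|/2 = |29.1361|/2 = 14.5680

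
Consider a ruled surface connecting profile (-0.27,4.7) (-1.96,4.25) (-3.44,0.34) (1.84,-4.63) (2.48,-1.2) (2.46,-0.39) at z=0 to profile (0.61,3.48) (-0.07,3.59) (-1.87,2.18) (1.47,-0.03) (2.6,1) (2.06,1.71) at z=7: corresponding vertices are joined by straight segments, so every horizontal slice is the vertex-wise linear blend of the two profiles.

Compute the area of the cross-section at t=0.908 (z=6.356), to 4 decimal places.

Area at t=0.908: 9.4586

Cross-section at t=0.908: each vertex is (1-t)·p0[i] + t·p1[i].
  v1: (1-0.908)·(-0.27,4.7) + 0.908·(0.61,3.48) = (0.5290,3.5922)
  v2: (1-0.908)·(-1.96,4.25) + 0.908·(-0.07,3.59) = (-0.2439,3.6507)
  v3: (1-0.908)·(-3.44,0.34) + 0.908·(-1.87,2.18) = (-2.0144,2.0107)
  v4: (1-0.908)·(1.84,-4.63) + 0.908·(1.47,-0.03) = (1.5040,-0.4532)
  v5: (1-0.908)·(2.48,-1.2) + 0.908·(2.6,1) = (2.5890,0.7976)
  v6: (1-0.908)·(2.46,-0.39) + 0.908·(2.06,1.71) = (2.0968,1.5168)
Shoelace sum Σ(x_i·y_{i+1} − x_{i+1}·y_i):
  i=1: 0.5290·3.6507 − -0.2439·3.5922 = +2.8075 (running +2.8075)
  i=2: -0.2439·2.0107 − -2.0144·3.6507 = +6.8638 (running +9.6712)
  i=3: -2.0144·-0.4532 − 1.5040·2.0107 = -2.1113 (running +7.5600)
  i=4: 1.5040·0.7976 − 2.5890·-0.4532 = +2.3729 (running +9.9329)
  i=5: 2.5890·1.5168 − 2.0968·0.7976 = +2.2545 (running +12.1874)
  i=6: 2.0968·3.5922 − 0.5290·1.5168 = +6.7298 (running +18.9172)
Area = |Σ|/2 = |18.9172|/2 = 9.4586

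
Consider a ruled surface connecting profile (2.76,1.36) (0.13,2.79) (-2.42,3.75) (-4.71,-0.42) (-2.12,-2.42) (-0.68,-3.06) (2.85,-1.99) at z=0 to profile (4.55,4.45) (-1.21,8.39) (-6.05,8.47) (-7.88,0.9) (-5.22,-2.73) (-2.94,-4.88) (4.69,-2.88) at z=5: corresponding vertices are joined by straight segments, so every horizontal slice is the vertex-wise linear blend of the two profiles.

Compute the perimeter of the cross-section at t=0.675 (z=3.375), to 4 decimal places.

Cross-section at t=0.675: each vertex is (1-t)·p0[i] + t·p1[i].
  v1: (1-0.675)·(2.76,1.36) + 0.675·(4.55,4.45) = (3.9682,3.4458)
  v2: (1-0.675)·(0.13,2.79) + 0.675·(-1.21,8.39) = (-0.7745,6.5700)
  v3: (1-0.675)·(-2.42,3.75) + 0.675·(-6.05,8.47) = (-4.8703,6.9360)
  v4: (1-0.675)·(-4.71,-0.42) + 0.675·(-7.88,0.9) = (-6.8498,0.4710)
  v5: (1-0.675)·(-2.12,-2.42) + 0.675·(-5.22,-2.73) = (-4.2125,-2.6292)
  v6: (1-0.675)·(-0.68,-3.06) + 0.675·(-2.94,-4.88) = (-2.2055,-4.2885)
  v7: (1-0.675)·(2.85,-1.99) + 0.675·(4.69,-2.88) = (4.0920,-2.5907)
Perimeter = Σ |v_{i+1} − v_i|:
  edge 1→2: √(-4.7428² + 3.1242²) = 5.6793 (running 5.6793)
  edge 2→3: √(-4.0958² + 0.3660²) = 4.1121 (running 9.7914)
  edge 3→4: √(-1.9795² + -6.4650²) = 6.7613 (running 16.5526)
  edge 4→5: √(2.6373² + -3.1002²) = 4.0702 (running 20.6229)
  edge 5→6: √(2.0070² + -1.6593²) = 2.6041 (running 23.2269)
  edge 6→7: √(6.2975² + 1.6978²) = 6.5223 (running 29.7493)
  edge 7→1: √(-0.1238² + 6.0365²) = 6.0378 (running 35.7870)
Perimeter = 35.7870

Perimeter at t=0.675: 35.7870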